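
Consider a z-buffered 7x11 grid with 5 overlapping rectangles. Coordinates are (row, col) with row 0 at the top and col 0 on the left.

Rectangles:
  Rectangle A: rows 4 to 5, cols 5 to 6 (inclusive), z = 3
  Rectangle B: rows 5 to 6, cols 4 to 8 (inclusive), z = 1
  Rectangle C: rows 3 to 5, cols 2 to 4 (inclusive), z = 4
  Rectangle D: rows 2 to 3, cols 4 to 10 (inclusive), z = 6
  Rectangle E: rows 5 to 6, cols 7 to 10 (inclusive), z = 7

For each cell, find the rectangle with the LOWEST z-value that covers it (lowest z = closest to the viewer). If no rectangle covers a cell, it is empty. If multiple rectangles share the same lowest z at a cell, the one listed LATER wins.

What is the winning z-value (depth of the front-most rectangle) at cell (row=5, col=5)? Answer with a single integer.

Check cell (5,5):
  A: rows 4-5 cols 5-6 z=3 -> covers; best now A (z=3)
  B: rows 5-6 cols 4-8 z=1 -> covers; best now B (z=1)
  C: rows 3-5 cols 2-4 -> outside (col miss)
  D: rows 2-3 cols 4-10 -> outside (row miss)
  E: rows 5-6 cols 7-10 -> outside (col miss)
Winner: B at z=1

Answer: 1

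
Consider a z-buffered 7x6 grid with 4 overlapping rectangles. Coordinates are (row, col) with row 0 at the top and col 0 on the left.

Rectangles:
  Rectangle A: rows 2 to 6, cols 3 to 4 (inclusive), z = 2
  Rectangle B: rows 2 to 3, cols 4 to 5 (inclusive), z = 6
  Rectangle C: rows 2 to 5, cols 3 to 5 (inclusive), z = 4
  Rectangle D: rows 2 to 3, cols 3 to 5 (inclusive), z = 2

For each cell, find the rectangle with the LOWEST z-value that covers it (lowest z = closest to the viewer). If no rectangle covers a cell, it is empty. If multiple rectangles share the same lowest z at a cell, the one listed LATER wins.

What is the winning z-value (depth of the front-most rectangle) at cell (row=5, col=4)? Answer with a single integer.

Check cell (5,4):
  A: rows 2-6 cols 3-4 z=2 -> covers; best now A (z=2)
  B: rows 2-3 cols 4-5 -> outside (row miss)
  C: rows 2-5 cols 3-5 z=4 -> covers; best now A (z=2)
  D: rows 2-3 cols 3-5 -> outside (row miss)
Winner: A at z=2

Answer: 2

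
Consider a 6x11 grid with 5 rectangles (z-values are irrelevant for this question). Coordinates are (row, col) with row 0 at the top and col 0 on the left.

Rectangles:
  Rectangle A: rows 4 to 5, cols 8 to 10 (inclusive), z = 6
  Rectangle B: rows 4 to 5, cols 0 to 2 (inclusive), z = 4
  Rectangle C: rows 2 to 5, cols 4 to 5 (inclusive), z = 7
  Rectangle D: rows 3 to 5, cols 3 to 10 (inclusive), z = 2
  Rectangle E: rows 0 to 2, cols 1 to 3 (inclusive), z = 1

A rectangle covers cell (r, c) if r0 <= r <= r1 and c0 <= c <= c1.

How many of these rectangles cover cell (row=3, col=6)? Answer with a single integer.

Check cell (3,6):
  A: rows 4-5 cols 8-10 -> outside (row miss)
  B: rows 4-5 cols 0-2 -> outside (row miss)
  C: rows 2-5 cols 4-5 -> outside (col miss)
  D: rows 3-5 cols 3-10 -> covers
  E: rows 0-2 cols 1-3 -> outside (row miss)
Count covering = 1

Answer: 1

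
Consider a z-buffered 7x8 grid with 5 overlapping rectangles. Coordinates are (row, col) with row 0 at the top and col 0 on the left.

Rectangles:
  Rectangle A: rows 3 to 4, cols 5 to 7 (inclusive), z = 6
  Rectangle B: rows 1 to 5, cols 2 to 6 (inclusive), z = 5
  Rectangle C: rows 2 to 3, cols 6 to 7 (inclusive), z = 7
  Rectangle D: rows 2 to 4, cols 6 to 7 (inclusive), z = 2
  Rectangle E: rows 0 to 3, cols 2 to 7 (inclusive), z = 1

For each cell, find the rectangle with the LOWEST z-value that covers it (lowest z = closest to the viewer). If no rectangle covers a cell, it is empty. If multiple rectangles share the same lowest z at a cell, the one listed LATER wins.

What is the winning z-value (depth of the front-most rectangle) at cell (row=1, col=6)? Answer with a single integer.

Answer: 1

Derivation:
Check cell (1,6):
  A: rows 3-4 cols 5-7 -> outside (row miss)
  B: rows 1-5 cols 2-6 z=5 -> covers; best now B (z=5)
  C: rows 2-3 cols 6-7 -> outside (row miss)
  D: rows 2-4 cols 6-7 -> outside (row miss)
  E: rows 0-3 cols 2-7 z=1 -> covers; best now E (z=1)
Winner: E at z=1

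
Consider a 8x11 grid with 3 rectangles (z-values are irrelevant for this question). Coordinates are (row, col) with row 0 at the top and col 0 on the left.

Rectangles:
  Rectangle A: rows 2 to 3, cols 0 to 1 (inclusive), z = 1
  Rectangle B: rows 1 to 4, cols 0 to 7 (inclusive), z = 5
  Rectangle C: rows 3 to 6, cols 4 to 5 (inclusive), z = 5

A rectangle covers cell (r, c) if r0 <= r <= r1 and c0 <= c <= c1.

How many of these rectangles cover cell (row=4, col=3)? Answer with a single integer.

Check cell (4,3):
  A: rows 2-3 cols 0-1 -> outside (row miss)
  B: rows 1-4 cols 0-7 -> covers
  C: rows 3-6 cols 4-5 -> outside (col miss)
Count covering = 1

Answer: 1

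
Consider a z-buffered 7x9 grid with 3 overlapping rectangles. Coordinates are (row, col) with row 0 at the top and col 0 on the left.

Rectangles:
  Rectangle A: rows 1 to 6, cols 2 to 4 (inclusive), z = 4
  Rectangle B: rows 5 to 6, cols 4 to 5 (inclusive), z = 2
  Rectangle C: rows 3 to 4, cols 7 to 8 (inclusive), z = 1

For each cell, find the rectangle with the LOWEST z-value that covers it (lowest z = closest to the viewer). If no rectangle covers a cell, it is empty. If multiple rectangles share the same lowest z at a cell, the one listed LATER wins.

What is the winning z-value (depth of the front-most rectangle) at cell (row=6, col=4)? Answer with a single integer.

Answer: 2

Derivation:
Check cell (6,4):
  A: rows 1-6 cols 2-4 z=4 -> covers; best now A (z=4)
  B: rows 5-6 cols 4-5 z=2 -> covers; best now B (z=2)
  C: rows 3-4 cols 7-8 -> outside (row miss)
Winner: B at z=2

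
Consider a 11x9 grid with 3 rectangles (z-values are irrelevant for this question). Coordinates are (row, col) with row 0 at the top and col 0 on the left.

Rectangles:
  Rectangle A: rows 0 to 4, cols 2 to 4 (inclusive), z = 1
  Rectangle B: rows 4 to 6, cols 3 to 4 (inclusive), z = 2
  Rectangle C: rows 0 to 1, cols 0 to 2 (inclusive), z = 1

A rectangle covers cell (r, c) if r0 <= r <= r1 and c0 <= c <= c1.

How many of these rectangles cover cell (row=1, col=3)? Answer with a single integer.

Answer: 1

Derivation:
Check cell (1,3):
  A: rows 0-4 cols 2-4 -> covers
  B: rows 4-6 cols 3-4 -> outside (row miss)
  C: rows 0-1 cols 0-2 -> outside (col miss)
Count covering = 1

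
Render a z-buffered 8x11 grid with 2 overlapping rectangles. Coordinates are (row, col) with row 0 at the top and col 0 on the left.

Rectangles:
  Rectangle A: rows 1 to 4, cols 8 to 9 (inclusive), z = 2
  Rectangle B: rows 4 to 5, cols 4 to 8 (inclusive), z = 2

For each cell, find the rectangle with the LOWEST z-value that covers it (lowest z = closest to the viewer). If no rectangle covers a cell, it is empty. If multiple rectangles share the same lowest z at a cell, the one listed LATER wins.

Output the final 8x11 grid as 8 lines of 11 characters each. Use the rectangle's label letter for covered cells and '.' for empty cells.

...........
........AA.
........AA.
........AA.
....BBBBBA.
....BBBBB..
...........
...........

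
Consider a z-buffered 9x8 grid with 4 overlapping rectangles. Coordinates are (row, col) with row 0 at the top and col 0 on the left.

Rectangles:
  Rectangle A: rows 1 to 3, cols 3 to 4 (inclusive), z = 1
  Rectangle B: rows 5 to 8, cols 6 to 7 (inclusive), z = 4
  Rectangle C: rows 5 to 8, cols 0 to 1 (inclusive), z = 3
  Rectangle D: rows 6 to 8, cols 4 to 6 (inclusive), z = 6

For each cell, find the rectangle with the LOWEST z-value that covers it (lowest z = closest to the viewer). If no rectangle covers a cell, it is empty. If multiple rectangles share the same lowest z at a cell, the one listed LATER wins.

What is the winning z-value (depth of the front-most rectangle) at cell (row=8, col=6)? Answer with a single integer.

Check cell (8,6):
  A: rows 1-3 cols 3-4 -> outside (row miss)
  B: rows 5-8 cols 6-7 z=4 -> covers; best now B (z=4)
  C: rows 5-8 cols 0-1 -> outside (col miss)
  D: rows 6-8 cols 4-6 z=6 -> covers; best now B (z=4)
Winner: B at z=4

Answer: 4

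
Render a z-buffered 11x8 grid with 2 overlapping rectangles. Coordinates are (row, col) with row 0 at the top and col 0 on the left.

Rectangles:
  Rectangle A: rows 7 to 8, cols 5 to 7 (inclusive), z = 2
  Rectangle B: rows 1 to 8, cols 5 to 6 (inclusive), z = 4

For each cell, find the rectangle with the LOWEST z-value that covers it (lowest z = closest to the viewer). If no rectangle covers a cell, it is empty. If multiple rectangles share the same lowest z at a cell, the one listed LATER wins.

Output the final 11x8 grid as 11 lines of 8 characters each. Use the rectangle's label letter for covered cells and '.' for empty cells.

........
.....BB.
.....BB.
.....BB.
.....BB.
.....BB.
.....BB.
.....AAA
.....AAA
........
........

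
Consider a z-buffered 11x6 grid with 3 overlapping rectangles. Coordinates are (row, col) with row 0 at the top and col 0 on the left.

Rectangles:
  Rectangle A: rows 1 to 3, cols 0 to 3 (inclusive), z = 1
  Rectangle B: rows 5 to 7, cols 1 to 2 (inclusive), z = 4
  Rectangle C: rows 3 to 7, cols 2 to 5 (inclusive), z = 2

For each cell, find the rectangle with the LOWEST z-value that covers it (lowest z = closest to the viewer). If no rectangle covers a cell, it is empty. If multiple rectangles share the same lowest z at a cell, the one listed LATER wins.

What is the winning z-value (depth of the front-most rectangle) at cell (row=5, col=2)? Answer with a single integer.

Check cell (5,2):
  A: rows 1-3 cols 0-3 -> outside (row miss)
  B: rows 5-7 cols 1-2 z=4 -> covers; best now B (z=4)
  C: rows 3-7 cols 2-5 z=2 -> covers; best now C (z=2)
Winner: C at z=2

Answer: 2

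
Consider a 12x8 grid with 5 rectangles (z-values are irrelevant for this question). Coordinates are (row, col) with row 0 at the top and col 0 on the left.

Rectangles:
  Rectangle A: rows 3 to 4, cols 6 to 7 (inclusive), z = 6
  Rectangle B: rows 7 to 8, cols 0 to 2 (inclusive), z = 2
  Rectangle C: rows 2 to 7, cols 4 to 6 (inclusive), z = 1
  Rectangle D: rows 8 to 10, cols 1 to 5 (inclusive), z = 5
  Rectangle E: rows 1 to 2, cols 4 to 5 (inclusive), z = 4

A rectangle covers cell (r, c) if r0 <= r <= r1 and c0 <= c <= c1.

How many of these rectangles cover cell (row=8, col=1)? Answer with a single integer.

Check cell (8,1):
  A: rows 3-4 cols 6-7 -> outside (row miss)
  B: rows 7-8 cols 0-2 -> covers
  C: rows 2-7 cols 4-6 -> outside (row miss)
  D: rows 8-10 cols 1-5 -> covers
  E: rows 1-2 cols 4-5 -> outside (row miss)
Count covering = 2

Answer: 2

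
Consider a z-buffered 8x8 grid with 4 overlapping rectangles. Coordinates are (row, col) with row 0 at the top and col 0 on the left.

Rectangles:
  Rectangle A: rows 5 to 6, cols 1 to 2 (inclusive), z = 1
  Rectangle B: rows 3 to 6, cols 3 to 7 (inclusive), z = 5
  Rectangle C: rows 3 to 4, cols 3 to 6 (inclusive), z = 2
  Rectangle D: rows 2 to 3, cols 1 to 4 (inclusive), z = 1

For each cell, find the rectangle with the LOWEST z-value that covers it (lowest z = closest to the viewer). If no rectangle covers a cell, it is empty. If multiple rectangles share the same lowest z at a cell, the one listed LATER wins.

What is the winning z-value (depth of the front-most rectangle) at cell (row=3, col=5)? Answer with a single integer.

Check cell (3,5):
  A: rows 5-6 cols 1-2 -> outside (row miss)
  B: rows 3-6 cols 3-7 z=5 -> covers; best now B (z=5)
  C: rows 3-4 cols 3-6 z=2 -> covers; best now C (z=2)
  D: rows 2-3 cols 1-4 -> outside (col miss)
Winner: C at z=2

Answer: 2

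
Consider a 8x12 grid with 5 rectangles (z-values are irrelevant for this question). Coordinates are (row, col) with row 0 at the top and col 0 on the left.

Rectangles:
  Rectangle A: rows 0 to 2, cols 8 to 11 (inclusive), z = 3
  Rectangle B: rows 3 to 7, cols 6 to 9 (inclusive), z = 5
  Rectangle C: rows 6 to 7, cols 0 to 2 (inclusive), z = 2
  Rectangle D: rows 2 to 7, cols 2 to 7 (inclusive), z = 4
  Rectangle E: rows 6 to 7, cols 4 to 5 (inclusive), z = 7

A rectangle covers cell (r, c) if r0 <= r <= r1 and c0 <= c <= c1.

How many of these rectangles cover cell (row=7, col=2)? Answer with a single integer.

Check cell (7,2):
  A: rows 0-2 cols 8-11 -> outside (row miss)
  B: rows 3-7 cols 6-9 -> outside (col miss)
  C: rows 6-7 cols 0-2 -> covers
  D: rows 2-7 cols 2-7 -> covers
  E: rows 6-7 cols 4-5 -> outside (col miss)
Count covering = 2

Answer: 2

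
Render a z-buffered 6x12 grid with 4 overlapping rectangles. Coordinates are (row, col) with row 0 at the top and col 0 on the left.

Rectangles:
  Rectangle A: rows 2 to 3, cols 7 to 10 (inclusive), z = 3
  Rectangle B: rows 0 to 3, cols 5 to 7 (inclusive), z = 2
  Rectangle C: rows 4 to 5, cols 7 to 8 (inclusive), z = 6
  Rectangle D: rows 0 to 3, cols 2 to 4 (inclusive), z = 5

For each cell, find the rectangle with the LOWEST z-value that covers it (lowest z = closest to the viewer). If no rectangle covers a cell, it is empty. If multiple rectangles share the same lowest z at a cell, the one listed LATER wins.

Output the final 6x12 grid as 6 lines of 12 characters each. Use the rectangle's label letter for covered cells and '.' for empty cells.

..DDDBBB....
..DDDBBB....
..DDDBBBAAA.
..DDDBBBAAA.
.......CC...
.......CC...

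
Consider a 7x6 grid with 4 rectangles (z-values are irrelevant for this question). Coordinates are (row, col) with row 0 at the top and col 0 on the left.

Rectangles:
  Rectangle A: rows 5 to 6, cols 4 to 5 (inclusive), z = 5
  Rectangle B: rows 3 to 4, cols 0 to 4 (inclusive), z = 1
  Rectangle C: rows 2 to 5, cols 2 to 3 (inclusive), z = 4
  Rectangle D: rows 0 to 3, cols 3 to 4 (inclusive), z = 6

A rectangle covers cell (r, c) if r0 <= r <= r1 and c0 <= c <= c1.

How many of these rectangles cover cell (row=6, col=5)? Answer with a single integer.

Check cell (6,5):
  A: rows 5-6 cols 4-5 -> covers
  B: rows 3-4 cols 0-4 -> outside (row miss)
  C: rows 2-5 cols 2-3 -> outside (row miss)
  D: rows 0-3 cols 3-4 -> outside (row miss)
Count covering = 1

Answer: 1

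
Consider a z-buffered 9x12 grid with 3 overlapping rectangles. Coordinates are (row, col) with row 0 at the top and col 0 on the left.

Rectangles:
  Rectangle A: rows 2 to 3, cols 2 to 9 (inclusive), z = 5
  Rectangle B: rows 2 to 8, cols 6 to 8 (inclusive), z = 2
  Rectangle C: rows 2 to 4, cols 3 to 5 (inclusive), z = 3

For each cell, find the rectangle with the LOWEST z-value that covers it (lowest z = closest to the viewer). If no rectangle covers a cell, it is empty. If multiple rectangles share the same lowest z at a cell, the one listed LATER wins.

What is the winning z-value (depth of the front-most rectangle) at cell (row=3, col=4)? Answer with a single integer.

Answer: 3

Derivation:
Check cell (3,4):
  A: rows 2-3 cols 2-9 z=5 -> covers; best now A (z=5)
  B: rows 2-8 cols 6-8 -> outside (col miss)
  C: rows 2-4 cols 3-5 z=3 -> covers; best now C (z=3)
Winner: C at z=3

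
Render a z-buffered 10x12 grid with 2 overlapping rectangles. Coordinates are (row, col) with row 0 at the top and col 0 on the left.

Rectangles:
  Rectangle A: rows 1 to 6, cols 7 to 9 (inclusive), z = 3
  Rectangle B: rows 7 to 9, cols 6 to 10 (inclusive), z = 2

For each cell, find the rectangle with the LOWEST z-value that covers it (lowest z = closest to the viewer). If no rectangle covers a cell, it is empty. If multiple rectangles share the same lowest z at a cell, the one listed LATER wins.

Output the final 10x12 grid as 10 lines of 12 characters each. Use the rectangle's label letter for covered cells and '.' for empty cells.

............
.......AAA..
.......AAA..
.......AAA..
.......AAA..
.......AAA..
.......AAA..
......BBBBB.
......BBBBB.
......BBBBB.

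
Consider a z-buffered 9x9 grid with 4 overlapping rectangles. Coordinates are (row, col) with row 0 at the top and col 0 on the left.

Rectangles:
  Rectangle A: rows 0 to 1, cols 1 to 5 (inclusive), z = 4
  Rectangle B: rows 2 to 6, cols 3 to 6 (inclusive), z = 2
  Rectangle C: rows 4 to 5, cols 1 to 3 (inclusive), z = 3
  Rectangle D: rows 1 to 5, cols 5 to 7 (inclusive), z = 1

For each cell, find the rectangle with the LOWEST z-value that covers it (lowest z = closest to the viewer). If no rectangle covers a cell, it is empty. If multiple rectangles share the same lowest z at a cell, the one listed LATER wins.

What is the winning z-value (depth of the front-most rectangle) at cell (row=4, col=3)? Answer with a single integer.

Answer: 2

Derivation:
Check cell (4,3):
  A: rows 0-1 cols 1-5 -> outside (row miss)
  B: rows 2-6 cols 3-6 z=2 -> covers; best now B (z=2)
  C: rows 4-5 cols 1-3 z=3 -> covers; best now B (z=2)
  D: rows 1-5 cols 5-7 -> outside (col miss)
Winner: B at z=2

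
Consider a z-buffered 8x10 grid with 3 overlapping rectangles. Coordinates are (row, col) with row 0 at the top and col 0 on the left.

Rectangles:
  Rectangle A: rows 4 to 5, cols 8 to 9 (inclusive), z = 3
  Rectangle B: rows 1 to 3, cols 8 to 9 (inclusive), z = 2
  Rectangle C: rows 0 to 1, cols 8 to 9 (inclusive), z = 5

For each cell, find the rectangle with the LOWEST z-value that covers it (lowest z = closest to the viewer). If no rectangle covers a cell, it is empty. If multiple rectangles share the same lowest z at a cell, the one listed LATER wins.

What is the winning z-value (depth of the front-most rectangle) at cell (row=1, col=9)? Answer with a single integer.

Answer: 2

Derivation:
Check cell (1,9):
  A: rows 4-5 cols 8-9 -> outside (row miss)
  B: rows 1-3 cols 8-9 z=2 -> covers; best now B (z=2)
  C: rows 0-1 cols 8-9 z=5 -> covers; best now B (z=2)
Winner: B at z=2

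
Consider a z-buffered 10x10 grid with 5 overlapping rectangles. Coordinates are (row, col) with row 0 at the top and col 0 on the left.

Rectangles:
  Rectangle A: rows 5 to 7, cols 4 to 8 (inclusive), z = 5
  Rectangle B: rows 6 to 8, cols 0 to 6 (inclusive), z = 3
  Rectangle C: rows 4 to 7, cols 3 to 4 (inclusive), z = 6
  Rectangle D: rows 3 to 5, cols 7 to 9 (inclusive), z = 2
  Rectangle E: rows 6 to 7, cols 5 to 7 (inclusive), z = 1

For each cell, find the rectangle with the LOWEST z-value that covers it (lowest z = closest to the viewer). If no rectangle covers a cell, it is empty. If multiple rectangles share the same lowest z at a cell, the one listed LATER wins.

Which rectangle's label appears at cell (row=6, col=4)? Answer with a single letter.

Answer: B

Derivation:
Check cell (6,4):
  A: rows 5-7 cols 4-8 z=5 -> covers; best now A (z=5)
  B: rows 6-8 cols 0-6 z=3 -> covers; best now B (z=3)
  C: rows 4-7 cols 3-4 z=6 -> covers; best now B (z=3)
  D: rows 3-5 cols 7-9 -> outside (row miss)
  E: rows 6-7 cols 5-7 -> outside (col miss)
Winner: B at z=3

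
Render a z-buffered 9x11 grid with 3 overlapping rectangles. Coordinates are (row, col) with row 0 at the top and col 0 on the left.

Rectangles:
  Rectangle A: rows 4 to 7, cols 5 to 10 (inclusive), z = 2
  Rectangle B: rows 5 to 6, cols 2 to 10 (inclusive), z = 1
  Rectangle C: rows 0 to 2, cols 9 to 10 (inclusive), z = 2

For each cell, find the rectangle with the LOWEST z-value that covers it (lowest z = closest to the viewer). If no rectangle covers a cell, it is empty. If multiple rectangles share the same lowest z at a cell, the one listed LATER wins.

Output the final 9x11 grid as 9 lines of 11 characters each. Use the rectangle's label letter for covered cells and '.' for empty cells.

.........CC
.........CC
.........CC
...........
.....AAAAAA
..BBBBBBBBB
..BBBBBBBBB
.....AAAAAA
...........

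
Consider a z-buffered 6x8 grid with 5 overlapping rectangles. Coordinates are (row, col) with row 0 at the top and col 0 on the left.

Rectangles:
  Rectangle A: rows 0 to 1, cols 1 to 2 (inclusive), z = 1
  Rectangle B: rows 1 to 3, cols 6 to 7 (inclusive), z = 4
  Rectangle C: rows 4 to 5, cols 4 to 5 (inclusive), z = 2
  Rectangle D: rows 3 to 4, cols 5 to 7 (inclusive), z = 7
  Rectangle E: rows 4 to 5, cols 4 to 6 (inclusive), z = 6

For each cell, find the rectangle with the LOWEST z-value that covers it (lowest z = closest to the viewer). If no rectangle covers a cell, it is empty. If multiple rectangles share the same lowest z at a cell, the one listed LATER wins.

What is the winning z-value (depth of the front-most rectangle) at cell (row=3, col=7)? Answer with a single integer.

Answer: 4

Derivation:
Check cell (3,7):
  A: rows 0-1 cols 1-2 -> outside (row miss)
  B: rows 1-3 cols 6-7 z=4 -> covers; best now B (z=4)
  C: rows 4-5 cols 4-5 -> outside (row miss)
  D: rows 3-4 cols 5-7 z=7 -> covers; best now B (z=4)
  E: rows 4-5 cols 4-6 -> outside (row miss)
Winner: B at z=4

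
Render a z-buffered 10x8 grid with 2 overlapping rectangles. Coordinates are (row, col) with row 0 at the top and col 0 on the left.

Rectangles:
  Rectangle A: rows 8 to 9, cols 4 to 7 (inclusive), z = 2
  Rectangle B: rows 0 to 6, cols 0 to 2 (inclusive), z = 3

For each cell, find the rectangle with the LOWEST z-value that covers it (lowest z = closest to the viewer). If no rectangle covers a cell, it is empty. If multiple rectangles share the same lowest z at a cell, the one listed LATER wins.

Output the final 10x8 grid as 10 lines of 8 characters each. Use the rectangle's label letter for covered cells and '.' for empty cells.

BBB.....
BBB.....
BBB.....
BBB.....
BBB.....
BBB.....
BBB.....
........
....AAAA
....AAAA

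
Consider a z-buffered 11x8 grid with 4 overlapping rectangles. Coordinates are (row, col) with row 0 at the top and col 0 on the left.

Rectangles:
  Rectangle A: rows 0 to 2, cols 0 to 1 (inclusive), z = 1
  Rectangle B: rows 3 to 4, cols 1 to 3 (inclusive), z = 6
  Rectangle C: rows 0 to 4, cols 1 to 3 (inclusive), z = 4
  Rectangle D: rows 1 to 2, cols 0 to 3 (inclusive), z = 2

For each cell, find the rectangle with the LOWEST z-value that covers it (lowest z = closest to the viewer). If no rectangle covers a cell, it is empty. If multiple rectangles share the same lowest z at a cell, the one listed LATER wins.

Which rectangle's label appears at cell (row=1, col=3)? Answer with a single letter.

Answer: D

Derivation:
Check cell (1,3):
  A: rows 0-2 cols 0-1 -> outside (col miss)
  B: rows 3-4 cols 1-3 -> outside (row miss)
  C: rows 0-4 cols 1-3 z=4 -> covers; best now C (z=4)
  D: rows 1-2 cols 0-3 z=2 -> covers; best now D (z=2)
Winner: D at z=2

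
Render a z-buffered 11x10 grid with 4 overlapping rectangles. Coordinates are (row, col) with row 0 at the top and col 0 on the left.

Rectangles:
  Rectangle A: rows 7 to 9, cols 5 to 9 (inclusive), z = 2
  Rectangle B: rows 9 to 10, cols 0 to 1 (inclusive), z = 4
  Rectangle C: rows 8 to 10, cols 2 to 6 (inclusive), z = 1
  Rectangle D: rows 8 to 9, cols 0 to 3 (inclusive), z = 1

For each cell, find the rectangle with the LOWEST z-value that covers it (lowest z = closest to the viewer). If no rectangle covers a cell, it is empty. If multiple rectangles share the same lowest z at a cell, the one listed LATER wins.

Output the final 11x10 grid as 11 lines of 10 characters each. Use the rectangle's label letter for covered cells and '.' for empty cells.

..........
..........
..........
..........
..........
..........
..........
.....AAAAA
DDDDCCCAAA
DDDDCCCAAA
BBCCCCC...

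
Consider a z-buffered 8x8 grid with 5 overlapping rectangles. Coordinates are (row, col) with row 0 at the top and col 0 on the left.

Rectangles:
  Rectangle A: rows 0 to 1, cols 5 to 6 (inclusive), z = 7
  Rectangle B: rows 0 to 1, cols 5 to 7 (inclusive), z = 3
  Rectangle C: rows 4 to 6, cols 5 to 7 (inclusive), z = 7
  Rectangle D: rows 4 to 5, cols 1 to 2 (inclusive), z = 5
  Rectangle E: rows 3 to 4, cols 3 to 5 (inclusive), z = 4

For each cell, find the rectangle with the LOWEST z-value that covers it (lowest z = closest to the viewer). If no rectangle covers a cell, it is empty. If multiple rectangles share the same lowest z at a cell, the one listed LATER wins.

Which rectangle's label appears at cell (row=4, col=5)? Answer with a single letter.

Check cell (4,5):
  A: rows 0-1 cols 5-6 -> outside (row miss)
  B: rows 0-1 cols 5-7 -> outside (row miss)
  C: rows 4-6 cols 5-7 z=7 -> covers; best now C (z=7)
  D: rows 4-5 cols 1-2 -> outside (col miss)
  E: rows 3-4 cols 3-5 z=4 -> covers; best now E (z=4)
Winner: E at z=4

Answer: E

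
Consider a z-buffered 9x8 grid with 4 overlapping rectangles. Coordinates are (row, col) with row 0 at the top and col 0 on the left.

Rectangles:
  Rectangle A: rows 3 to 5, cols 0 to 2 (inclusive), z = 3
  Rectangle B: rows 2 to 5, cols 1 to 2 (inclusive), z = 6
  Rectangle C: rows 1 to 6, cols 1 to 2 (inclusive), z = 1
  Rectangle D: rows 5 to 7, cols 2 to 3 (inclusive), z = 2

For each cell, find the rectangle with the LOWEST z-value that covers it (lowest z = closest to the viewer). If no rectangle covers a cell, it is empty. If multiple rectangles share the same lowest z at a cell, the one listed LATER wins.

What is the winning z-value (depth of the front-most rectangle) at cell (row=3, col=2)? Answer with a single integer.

Answer: 1

Derivation:
Check cell (3,2):
  A: rows 3-5 cols 0-2 z=3 -> covers; best now A (z=3)
  B: rows 2-5 cols 1-2 z=6 -> covers; best now A (z=3)
  C: rows 1-6 cols 1-2 z=1 -> covers; best now C (z=1)
  D: rows 5-7 cols 2-3 -> outside (row miss)
Winner: C at z=1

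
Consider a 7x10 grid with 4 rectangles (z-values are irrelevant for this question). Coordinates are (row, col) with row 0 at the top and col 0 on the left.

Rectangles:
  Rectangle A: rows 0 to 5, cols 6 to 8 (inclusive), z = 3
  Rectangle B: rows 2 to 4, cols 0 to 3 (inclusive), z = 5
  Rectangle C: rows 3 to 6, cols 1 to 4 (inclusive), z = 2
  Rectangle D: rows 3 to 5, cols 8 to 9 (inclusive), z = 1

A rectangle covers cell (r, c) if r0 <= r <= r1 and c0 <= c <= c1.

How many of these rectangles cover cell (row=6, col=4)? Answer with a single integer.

Answer: 1

Derivation:
Check cell (6,4):
  A: rows 0-5 cols 6-8 -> outside (row miss)
  B: rows 2-4 cols 0-3 -> outside (row miss)
  C: rows 3-6 cols 1-4 -> covers
  D: rows 3-5 cols 8-9 -> outside (row miss)
Count covering = 1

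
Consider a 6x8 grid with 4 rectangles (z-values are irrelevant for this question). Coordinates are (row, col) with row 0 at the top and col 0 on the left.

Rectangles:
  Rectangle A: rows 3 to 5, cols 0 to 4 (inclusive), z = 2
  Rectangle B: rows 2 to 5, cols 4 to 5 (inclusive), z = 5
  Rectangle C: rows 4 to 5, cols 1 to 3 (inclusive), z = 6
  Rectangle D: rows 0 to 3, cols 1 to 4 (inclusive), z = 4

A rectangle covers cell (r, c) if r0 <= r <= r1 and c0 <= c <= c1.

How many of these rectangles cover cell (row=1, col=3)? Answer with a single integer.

Answer: 1

Derivation:
Check cell (1,3):
  A: rows 3-5 cols 0-4 -> outside (row miss)
  B: rows 2-5 cols 4-5 -> outside (row miss)
  C: rows 4-5 cols 1-3 -> outside (row miss)
  D: rows 0-3 cols 1-4 -> covers
Count covering = 1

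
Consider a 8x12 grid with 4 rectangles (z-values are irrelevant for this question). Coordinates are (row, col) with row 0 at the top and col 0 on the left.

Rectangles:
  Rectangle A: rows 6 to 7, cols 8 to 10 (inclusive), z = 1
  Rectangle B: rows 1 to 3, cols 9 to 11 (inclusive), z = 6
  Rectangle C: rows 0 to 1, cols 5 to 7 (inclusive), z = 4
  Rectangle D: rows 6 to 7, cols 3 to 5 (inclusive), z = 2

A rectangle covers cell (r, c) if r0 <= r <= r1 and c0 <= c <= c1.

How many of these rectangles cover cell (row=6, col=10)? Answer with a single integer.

Check cell (6,10):
  A: rows 6-7 cols 8-10 -> covers
  B: rows 1-3 cols 9-11 -> outside (row miss)
  C: rows 0-1 cols 5-7 -> outside (row miss)
  D: rows 6-7 cols 3-5 -> outside (col miss)
Count covering = 1

Answer: 1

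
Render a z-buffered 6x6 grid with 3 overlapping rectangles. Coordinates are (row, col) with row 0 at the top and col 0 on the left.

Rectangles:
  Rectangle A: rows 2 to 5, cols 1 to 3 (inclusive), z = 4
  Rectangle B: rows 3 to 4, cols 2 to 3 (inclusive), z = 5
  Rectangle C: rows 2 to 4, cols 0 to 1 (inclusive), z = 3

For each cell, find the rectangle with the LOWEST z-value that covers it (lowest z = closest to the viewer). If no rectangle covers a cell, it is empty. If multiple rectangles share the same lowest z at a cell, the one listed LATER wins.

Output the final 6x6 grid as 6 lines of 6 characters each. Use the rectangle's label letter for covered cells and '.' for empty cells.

......
......
CCAA..
CCAA..
CCAA..
.AAA..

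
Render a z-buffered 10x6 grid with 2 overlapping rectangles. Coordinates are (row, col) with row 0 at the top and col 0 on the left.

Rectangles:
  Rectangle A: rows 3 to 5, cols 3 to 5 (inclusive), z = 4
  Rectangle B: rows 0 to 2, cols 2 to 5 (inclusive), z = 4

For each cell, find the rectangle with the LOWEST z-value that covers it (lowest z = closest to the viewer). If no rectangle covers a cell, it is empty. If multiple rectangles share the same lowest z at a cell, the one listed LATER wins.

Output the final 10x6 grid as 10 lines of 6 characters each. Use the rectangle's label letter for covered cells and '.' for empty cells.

..BBBB
..BBBB
..BBBB
...AAA
...AAA
...AAA
......
......
......
......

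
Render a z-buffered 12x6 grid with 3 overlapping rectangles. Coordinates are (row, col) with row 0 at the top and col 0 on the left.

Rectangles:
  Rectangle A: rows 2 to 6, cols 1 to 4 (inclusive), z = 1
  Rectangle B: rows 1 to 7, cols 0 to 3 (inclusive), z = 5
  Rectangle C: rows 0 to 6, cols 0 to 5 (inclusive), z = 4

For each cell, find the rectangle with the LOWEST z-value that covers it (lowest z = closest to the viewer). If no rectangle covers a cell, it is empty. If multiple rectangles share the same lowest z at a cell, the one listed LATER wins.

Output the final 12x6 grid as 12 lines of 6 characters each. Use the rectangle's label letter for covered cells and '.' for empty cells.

CCCCCC
CCCCCC
CAAAAC
CAAAAC
CAAAAC
CAAAAC
CAAAAC
BBBB..
......
......
......
......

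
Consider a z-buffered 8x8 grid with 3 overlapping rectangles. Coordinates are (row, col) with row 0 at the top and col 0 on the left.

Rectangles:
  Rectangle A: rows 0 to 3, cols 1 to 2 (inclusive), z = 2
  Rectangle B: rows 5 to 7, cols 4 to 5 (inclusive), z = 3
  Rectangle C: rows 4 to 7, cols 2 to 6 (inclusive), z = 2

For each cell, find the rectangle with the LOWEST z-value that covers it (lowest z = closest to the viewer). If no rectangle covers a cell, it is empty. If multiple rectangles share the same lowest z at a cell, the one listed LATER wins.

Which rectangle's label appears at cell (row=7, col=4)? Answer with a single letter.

Answer: C

Derivation:
Check cell (7,4):
  A: rows 0-3 cols 1-2 -> outside (row miss)
  B: rows 5-7 cols 4-5 z=3 -> covers; best now B (z=3)
  C: rows 4-7 cols 2-6 z=2 -> covers; best now C (z=2)
Winner: C at z=2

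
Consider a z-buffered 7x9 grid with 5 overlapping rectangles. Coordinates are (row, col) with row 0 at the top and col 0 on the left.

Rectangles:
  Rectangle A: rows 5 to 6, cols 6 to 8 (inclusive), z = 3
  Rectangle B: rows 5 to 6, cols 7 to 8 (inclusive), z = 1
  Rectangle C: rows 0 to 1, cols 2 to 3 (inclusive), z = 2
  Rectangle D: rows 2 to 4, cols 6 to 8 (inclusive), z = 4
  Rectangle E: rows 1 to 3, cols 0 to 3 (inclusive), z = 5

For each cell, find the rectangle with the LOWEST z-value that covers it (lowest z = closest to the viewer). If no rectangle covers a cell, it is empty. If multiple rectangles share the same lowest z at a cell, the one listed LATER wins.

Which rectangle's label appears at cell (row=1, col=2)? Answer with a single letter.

Check cell (1,2):
  A: rows 5-6 cols 6-8 -> outside (row miss)
  B: rows 5-6 cols 7-8 -> outside (row miss)
  C: rows 0-1 cols 2-3 z=2 -> covers; best now C (z=2)
  D: rows 2-4 cols 6-8 -> outside (row miss)
  E: rows 1-3 cols 0-3 z=5 -> covers; best now C (z=2)
Winner: C at z=2

Answer: C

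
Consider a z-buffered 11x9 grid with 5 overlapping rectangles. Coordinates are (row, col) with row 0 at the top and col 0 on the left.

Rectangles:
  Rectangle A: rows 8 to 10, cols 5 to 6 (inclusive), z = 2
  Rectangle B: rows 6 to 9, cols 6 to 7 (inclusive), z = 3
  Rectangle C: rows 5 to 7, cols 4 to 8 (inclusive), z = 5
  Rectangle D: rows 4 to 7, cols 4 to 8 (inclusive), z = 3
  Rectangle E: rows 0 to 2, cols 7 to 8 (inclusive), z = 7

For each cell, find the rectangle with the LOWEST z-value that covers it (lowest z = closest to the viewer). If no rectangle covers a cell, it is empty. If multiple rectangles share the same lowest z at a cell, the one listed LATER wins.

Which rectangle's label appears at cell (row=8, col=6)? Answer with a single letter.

Answer: A

Derivation:
Check cell (8,6):
  A: rows 8-10 cols 5-6 z=2 -> covers; best now A (z=2)
  B: rows 6-9 cols 6-7 z=3 -> covers; best now A (z=2)
  C: rows 5-7 cols 4-8 -> outside (row miss)
  D: rows 4-7 cols 4-8 -> outside (row miss)
  E: rows 0-2 cols 7-8 -> outside (row miss)
Winner: A at z=2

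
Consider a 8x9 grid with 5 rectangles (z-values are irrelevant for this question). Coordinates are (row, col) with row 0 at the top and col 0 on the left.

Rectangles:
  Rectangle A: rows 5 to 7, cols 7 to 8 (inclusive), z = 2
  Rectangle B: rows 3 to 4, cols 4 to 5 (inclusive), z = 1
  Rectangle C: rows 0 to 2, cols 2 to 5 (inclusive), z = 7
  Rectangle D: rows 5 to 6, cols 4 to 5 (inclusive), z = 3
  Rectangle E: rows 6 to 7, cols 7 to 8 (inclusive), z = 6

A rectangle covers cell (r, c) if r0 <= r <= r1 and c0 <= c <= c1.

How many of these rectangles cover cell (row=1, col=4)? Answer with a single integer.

Check cell (1,4):
  A: rows 5-7 cols 7-8 -> outside (row miss)
  B: rows 3-4 cols 4-5 -> outside (row miss)
  C: rows 0-2 cols 2-5 -> covers
  D: rows 5-6 cols 4-5 -> outside (row miss)
  E: rows 6-7 cols 7-8 -> outside (row miss)
Count covering = 1

Answer: 1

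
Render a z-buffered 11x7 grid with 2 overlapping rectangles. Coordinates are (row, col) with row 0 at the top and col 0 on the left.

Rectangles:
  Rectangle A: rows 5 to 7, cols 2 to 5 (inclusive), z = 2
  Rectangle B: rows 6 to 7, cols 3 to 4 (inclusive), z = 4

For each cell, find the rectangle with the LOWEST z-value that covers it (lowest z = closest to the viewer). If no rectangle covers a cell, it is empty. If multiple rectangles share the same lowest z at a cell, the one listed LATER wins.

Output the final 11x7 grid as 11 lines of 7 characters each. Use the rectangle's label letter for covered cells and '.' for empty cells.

.......
.......
.......
.......
.......
..AAAA.
..AAAA.
..AAAA.
.......
.......
.......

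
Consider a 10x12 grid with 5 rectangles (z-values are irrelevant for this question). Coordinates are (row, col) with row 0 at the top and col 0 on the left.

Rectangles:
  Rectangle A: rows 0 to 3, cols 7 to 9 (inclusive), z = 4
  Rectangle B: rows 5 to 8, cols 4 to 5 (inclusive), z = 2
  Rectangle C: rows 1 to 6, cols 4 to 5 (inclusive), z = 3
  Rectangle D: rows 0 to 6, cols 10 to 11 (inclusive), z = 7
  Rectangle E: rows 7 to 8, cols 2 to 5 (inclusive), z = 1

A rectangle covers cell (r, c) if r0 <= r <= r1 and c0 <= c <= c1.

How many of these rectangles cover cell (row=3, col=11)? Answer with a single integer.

Answer: 1

Derivation:
Check cell (3,11):
  A: rows 0-3 cols 7-9 -> outside (col miss)
  B: rows 5-8 cols 4-5 -> outside (row miss)
  C: rows 1-6 cols 4-5 -> outside (col miss)
  D: rows 0-6 cols 10-11 -> covers
  E: rows 7-8 cols 2-5 -> outside (row miss)
Count covering = 1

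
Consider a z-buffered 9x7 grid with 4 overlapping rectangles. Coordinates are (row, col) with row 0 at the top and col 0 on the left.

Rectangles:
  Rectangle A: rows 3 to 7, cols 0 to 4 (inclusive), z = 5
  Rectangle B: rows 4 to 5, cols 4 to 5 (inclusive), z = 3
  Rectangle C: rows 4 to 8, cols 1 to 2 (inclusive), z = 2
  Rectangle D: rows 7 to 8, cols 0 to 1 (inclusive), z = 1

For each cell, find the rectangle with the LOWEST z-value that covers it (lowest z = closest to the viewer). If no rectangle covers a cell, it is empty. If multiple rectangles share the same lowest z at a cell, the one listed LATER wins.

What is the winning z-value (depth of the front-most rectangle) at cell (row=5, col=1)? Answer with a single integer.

Check cell (5,1):
  A: rows 3-7 cols 0-4 z=5 -> covers; best now A (z=5)
  B: rows 4-5 cols 4-5 -> outside (col miss)
  C: rows 4-8 cols 1-2 z=2 -> covers; best now C (z=2)
  D: rows 7-8 cols 0-1 -> outside (row miss)
Winner: C at z=2

Answer: 2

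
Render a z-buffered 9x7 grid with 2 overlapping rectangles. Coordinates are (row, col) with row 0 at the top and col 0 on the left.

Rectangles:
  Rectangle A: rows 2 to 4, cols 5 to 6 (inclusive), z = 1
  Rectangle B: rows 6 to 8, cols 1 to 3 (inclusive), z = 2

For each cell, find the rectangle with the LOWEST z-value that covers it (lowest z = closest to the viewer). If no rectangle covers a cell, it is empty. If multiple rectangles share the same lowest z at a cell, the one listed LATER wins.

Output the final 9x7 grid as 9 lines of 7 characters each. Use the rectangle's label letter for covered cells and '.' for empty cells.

.......
.......
.....AA
.....AA
.....AA
.......
.BBB...
.BBB...
.BBB...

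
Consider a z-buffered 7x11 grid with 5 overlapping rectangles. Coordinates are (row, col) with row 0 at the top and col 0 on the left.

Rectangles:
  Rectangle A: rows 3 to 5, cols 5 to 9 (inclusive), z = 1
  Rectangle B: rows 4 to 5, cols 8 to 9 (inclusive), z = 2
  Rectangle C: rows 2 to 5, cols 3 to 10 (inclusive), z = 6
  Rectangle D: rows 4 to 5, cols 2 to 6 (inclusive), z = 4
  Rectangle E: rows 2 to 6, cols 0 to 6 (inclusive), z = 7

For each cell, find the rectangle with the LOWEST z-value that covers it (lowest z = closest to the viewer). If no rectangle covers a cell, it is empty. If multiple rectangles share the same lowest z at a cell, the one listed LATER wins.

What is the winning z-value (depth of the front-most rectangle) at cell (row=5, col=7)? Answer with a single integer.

Answer: 1

Derivation:
Check cell (5,7):
  A: rows 3-5 cols 5-9 z=1 -> covers; best now A (z=1)
  B: rows 4-5 cols 8-9 -> outside (col miss)
  C: rows 2-5 cols 3-10 z=6 -> covers; best now A (z=1)
  D: rows 4-5 cols 2-6 -> outside (col miss)
  E: rows 2-6 cols 0-6 -> outside (col miss)
Winner: A at z=1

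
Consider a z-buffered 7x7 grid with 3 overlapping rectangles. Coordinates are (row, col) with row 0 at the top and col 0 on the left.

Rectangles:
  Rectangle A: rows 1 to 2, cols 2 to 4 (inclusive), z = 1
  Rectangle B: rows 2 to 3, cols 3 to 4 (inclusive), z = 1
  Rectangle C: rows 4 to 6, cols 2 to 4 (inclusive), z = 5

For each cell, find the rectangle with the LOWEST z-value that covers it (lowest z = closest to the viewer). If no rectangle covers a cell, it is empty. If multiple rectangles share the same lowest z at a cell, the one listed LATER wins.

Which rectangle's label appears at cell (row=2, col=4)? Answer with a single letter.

Answer: B

Derivation:
Check cell (2,4):
  A: rows 1-2 cols 2-4 z=1 -> covers; best now A (z=1)
  B: rows 2-3 cols 3-4 z=1 -> covers; best now B (z=1)
  C: rows 4-6 cols 2-4 -> outside (row miss)
Winner: B at z=1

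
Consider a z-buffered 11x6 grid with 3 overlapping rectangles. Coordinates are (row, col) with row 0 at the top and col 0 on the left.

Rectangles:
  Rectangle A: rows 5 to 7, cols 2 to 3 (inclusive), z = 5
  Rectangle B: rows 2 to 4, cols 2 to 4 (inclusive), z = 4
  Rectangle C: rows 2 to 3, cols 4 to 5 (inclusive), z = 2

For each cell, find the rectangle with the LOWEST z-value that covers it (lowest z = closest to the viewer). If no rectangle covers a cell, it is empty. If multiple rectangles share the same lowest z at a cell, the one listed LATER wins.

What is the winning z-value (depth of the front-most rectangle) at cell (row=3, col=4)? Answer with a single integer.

Answer: 2

Derivation:
Check cell (3,4):
  A: rows 5-7 cols 2-3 -> outside (row miss)
  B: rows 2-4 cols 2-4 z=4 -> covers; best now B (z=4)
  C: rows 2-3 cols 4-5 z=2 -> covers; best now C (z=2)
Winner: C at z=2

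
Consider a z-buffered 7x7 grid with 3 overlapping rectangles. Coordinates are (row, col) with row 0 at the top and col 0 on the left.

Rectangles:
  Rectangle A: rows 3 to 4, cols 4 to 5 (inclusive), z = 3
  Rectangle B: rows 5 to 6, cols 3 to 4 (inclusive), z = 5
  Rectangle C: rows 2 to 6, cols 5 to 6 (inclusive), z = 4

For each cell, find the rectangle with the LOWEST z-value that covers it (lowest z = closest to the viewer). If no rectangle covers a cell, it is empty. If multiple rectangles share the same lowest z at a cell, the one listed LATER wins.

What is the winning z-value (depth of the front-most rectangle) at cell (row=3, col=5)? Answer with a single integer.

Check cell (3,5):
  A: rows 3-4 cols 4-5 z=3 -> covers; best now A (z=3)
  B: rows 5-6 cols 3-4 -> outside (row miss)
  C: rows 2-6 cols 5-6 z=4 -> covers; best now A (z=3)
Winner: A at z=3

Answer: 3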